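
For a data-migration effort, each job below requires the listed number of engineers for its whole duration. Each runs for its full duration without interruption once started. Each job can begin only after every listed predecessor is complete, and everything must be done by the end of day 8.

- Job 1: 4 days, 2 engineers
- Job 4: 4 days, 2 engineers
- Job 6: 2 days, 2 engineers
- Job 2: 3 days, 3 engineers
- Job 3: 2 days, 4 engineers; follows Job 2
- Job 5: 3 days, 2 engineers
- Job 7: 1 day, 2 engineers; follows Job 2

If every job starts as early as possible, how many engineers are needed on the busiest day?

Early-start schedule: Job 1@1, Job 4@1, Job 6@1, Job 2@1, Job 3@4, Job 5@1, Job 7@4.
Load per day: day 1: 11, day 2: 11, day 3: 9, day 4: 10, day 5: 4, day 6: 0, day 7: 0, day 8: 0.
Peak is 11.

11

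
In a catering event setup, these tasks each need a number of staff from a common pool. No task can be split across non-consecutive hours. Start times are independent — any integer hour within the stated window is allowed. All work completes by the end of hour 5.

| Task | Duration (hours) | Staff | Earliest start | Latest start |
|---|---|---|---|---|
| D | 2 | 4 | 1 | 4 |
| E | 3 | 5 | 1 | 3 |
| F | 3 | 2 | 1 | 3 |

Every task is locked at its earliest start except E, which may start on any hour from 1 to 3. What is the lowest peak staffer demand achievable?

7

E@1: h1:11  h2:11  h3:7  h4:0  h5:0 → peak 11
E@2: h1:6  h2:11  h3:7  h4:5  h5:0 → peak 11
E@3: h1:6  h2:6  h3:7  h4:5  h5:5 → peak 7
Best is E@3, peak 7.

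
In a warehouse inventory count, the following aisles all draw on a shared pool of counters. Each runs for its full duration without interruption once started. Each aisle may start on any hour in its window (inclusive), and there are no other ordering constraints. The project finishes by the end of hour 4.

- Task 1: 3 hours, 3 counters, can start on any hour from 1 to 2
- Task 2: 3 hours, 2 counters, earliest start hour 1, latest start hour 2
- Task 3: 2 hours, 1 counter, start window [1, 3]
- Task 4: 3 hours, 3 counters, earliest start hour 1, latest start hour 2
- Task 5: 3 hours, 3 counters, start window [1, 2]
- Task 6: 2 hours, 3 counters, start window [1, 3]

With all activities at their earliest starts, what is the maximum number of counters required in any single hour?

Early-start schedule: Task 1@1, Task 2@1, Task 3@1, Task 4@1, Task 5@1, Task 6@1.
Load per hour: hour 1: 15, hour 2: 15, hour 3: 11, hour 4: 0.
Peak is 15.

15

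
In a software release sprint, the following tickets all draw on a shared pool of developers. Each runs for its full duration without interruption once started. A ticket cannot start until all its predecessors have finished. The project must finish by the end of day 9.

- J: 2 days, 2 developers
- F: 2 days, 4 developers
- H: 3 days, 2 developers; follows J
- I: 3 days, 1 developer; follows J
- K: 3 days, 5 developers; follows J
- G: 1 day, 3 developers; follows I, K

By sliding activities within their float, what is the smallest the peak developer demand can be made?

Early-start (J@1, F@1, H@3, I@3, K@3, G@6) gives peak 8: d1:6  d2:6  d3:8  d4:8  d5:8  d6:3  d7:0  d8:0  d9:0.
Shift K→6, G→9.
Schedule J@1, F@1, H@3, I@3, K@6, G@9: d1:6  d2:6  d3:3  d4:3  d5:3  d6:5  d7:5  d8:5  d9:3 — peak 6.

6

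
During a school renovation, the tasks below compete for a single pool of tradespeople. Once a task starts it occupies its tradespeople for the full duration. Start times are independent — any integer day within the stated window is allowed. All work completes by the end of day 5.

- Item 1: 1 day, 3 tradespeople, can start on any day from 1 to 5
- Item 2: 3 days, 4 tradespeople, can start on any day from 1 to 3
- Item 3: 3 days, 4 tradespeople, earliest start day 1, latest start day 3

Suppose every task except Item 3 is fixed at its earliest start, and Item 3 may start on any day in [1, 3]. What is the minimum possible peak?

8

Item 3@1: d1:11  d2:8  d3:8  d4:0  d5:0 → peak 11
Item 3@2: d1:7  d2:8  d3:8  d4:4  d5:0 → peak 8
Item 3@3: d1:7  d2:4  d3:8  d4:4  d5:4 → peak 8
Best is Item 3@2, peak 8.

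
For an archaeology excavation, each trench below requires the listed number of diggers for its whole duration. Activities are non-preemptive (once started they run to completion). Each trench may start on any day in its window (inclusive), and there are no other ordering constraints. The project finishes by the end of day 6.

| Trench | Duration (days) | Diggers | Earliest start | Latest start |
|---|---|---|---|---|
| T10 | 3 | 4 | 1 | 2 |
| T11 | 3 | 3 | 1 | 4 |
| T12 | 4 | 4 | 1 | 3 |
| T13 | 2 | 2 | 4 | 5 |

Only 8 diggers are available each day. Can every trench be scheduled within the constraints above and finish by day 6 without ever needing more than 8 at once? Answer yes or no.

Schedule T10@1, T11@4, T12@1, T13@5: d1:8  d2:8  d3:8  d4:7  d5:5  d6:5 — peak 8 ≤ 8.

yes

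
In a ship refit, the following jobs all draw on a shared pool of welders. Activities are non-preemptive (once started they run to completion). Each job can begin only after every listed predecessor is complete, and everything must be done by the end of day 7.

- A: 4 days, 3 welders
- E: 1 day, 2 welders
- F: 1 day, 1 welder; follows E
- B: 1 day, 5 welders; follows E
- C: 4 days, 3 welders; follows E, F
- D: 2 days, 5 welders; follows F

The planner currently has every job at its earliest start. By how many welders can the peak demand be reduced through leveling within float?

Early-start peak: d1:5  d2:9  d3:11  d4:11  d5:3  d6:3  d7:0 ⇒ 11.
Leveled (A@1, E@1, F@2, B@3, C@4, D@5): d1:5  d2:4  d3:8  d4:6  d5:8  d6:8  d7:3 ⇒ 8.
Reduction 11 − 8 = 3.

3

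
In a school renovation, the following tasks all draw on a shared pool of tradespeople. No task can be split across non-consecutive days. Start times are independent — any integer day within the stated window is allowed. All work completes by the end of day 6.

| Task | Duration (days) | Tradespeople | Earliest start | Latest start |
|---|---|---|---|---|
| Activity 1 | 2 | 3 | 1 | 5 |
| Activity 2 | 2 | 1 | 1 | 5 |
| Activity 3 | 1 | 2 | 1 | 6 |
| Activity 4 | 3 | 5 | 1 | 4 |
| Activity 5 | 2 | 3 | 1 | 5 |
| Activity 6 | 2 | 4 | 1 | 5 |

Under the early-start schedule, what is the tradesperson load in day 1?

At early start, day 1 has: Activity 1, Activity 2, Activity 3, Activity 4, Activity 5, Activity 6.
Demand: 3 + 1 + 2 + 5 + 3 + 4 = 18.

18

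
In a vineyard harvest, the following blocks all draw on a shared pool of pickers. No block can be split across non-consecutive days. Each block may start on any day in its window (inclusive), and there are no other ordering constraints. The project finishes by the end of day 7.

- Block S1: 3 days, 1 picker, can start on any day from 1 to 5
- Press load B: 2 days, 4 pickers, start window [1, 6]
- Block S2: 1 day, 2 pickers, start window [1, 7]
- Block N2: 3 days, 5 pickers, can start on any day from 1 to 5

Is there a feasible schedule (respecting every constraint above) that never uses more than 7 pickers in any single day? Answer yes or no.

yes

Schedule Block S1@1, Press load B@1, Block S2@3, Block N2@4: d1:5  d2:5  d3:3  d4:5  d5:5  d6:5  d7:0 — peak 5 ≤ 7.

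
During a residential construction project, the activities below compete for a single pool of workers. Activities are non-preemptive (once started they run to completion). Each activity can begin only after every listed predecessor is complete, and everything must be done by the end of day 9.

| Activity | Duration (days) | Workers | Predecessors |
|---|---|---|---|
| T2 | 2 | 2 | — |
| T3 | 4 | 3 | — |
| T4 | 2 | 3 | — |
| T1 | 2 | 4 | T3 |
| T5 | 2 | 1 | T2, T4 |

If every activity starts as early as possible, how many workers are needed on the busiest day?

8

Early-start schedule: T2@1, T3@1, T4@1, T1@5, T5@3.
Load per day: day 1: 8, day 2: 8, day 3: 4, day 4: 4, day 5: 4, day 6: 4, day 7: 0, day 8: 0, day 9: 0.
Peak is 8.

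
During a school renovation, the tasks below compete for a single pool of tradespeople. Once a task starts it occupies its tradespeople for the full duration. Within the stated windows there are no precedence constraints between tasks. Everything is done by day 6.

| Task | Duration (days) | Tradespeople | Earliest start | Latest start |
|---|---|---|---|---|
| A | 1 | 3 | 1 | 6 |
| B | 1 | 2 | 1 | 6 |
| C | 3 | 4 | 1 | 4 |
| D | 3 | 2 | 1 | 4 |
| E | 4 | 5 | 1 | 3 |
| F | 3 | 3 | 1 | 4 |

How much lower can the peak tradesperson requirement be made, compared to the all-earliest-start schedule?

Early-start peak: d1:19  d2:14  d3:14  d4:5  d5:0  d6:0 ⇒ 19.
Leveled (A@1, B@1, C@1, D@4, E@2, F@4): d1:9  d2:9  d3:9  d4:10  d5:10  d6:5 ⇒ 10.
Reduction 19 − 10 = 9.

9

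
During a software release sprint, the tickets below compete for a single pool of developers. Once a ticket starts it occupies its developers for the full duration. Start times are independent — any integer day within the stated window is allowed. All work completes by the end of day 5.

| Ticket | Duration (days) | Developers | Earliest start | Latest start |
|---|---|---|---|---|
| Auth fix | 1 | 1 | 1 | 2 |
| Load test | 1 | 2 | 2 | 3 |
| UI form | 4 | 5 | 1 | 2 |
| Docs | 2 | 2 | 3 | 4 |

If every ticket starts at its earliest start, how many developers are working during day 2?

7

At early start, day 2 has: Load test, UI form.
Demand: 2 + 5 = 7.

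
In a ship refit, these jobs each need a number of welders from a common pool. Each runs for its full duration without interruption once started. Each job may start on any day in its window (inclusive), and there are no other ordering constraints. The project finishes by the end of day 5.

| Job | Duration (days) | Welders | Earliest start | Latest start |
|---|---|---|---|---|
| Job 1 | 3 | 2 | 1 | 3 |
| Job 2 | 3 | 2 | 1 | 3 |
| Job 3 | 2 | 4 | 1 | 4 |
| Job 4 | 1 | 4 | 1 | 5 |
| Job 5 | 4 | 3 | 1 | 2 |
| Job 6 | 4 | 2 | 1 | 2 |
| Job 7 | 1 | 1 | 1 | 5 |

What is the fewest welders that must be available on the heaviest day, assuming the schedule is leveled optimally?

9

Early-start (Job 1@1, Job 2@1, Job 3@1, Job 4@1, Job 5@1, Job 6@1, Job 7@1) gives peak 18: d1:18  d2:13  d3:9  d4:5  d5:0.
Shift Job 3→4, Job 5→2, Job 6→2.
Schedule Job 1@1, Job 2@1, Job 3@4, Job 4@1, Job 5@2, Job 6@2, Job 7@1: d1:9  d2:9  d3:9  d4:9  d5:9 — peak 9.
Total welder-days = 45 over 5 days ⇒ peak ≥ ⌈45/5⌉ = 9, so 9 is optimal.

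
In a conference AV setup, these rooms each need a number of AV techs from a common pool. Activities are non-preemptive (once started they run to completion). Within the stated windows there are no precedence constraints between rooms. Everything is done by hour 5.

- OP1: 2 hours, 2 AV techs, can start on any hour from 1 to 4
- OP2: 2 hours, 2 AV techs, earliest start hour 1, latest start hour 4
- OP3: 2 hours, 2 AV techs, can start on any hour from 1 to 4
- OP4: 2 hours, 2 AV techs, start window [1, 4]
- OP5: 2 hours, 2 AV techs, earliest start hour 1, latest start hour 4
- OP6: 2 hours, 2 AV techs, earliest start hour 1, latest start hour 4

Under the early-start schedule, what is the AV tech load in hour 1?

At early start, hour 1 has: OP1, OP2, OP3, OP4, OP5, OP6.
Demand: 2 + 2 + 2 + 2 + 2 + 2 = 12.

12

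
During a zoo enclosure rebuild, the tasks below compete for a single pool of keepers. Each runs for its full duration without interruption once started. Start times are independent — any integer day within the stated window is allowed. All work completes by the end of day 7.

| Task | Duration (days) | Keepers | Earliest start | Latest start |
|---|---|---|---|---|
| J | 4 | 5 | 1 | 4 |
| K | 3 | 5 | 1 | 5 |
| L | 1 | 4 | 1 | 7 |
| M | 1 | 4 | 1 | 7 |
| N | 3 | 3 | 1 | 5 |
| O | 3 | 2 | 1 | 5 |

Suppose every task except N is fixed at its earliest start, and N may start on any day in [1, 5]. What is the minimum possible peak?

20

N@1: d1:23  d2:15  d3:15  d4:5  d5:0  d6:0  d7:0 → peak 23
N@2: d1:20  d2:15  d3:15  d4:8  d5:0  d6:0  d7:0 → peak 20
N@3: d1:20  d2:12  d3:15  d4:8  d5:3  d6:0  d7:0 → peak 20
N@4: d1:20  d2:12  d3:12  d4:8  d5:3  d6:3  d7:0 → peak 20
N@5: d1:20  d2:12  d3:12  d4:5  d5:3  d6:3  d7:3 → peak 20
Best is N@2, peak 20.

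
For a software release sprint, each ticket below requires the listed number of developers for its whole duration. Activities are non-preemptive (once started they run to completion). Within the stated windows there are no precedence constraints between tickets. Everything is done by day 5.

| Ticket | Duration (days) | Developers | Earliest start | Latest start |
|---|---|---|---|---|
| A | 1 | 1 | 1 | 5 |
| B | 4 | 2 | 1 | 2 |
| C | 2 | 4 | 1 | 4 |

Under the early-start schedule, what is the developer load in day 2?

At early start, day 2 has: B, C.
Demand: 2 + 4 = 6.

6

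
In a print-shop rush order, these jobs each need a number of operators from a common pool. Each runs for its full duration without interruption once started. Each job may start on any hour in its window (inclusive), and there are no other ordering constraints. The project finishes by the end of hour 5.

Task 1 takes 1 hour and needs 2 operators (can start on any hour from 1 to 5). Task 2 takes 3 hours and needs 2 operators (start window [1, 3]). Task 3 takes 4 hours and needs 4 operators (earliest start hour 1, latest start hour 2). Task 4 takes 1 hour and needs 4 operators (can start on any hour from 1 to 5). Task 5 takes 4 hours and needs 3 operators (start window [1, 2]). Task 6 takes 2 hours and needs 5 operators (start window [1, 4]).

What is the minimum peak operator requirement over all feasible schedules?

Early-start (Task 1@1, Task 2@1, Task 3@1, Task 4@1, Task 5@1, Task 6@1) gives peak 20: h1:20  h2:14  h3:9  h4:7  h5:0.
Shift Task 5→2, Task 6→4.
Schedule Task 1@1, Task 2@1, Task 3@1, Task 4@1, Task 5@2, Task 6@4: h1:12  h2:9  h3:9  h4:12  h5:8 — peak 12.

12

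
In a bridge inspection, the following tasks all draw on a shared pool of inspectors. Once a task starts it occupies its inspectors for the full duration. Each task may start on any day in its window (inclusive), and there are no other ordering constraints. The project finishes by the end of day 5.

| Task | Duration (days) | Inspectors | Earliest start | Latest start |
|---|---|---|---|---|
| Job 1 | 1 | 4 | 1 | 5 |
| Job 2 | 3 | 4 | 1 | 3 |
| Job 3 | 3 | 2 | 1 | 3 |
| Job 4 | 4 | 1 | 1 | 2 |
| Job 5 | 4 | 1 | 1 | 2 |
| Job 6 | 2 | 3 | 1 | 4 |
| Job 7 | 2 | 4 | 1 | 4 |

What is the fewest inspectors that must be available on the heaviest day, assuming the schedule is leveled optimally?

10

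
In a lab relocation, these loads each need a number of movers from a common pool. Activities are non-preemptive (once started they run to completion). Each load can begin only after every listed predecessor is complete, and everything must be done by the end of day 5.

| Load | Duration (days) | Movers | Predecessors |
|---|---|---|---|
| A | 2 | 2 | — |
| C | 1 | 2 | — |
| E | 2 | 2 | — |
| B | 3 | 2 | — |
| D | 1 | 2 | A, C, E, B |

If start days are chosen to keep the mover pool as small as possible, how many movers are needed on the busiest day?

Early-start (A@1, C@1, E@1, B@1, D@4) gives peak 8: d1:8  d2:6  d3:2  d4:2  d5:0.
Shift E→3, B→2, D→5.
Schedule A@1, C@1, E@3, B@2, D@5: d1:4  d2:4  d3:4  d4:4  d5:2 — peak 4.
Total mover-days = 18 over 5 days ⇒ peak ≥ ⌈18/5⌉ = 4, so 4 is optimal.

4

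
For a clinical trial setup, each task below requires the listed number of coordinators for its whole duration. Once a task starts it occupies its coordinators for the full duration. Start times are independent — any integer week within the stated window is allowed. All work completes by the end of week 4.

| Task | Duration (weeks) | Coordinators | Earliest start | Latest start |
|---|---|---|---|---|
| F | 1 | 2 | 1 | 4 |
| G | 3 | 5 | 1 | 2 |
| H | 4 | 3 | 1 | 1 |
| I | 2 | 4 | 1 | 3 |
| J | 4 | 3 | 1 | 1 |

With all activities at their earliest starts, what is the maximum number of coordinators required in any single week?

Early-start schedule: F@1, G@1, H@1, I@1, J@1.
Load per week: week 1: 17, week 2: 15, week 3: 11, week 4: 6.
Peak is 17.

17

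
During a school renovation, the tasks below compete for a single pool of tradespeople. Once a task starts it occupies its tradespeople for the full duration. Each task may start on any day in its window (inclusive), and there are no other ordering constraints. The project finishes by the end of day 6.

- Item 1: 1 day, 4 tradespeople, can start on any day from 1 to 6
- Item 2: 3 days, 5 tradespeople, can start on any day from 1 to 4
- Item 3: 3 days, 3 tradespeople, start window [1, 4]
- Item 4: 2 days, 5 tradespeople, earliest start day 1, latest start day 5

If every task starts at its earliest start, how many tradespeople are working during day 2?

13

At early start, day 2 has: Item 2, Item 3, Item 4.
Demand: 5 + 3 + 5 = 13.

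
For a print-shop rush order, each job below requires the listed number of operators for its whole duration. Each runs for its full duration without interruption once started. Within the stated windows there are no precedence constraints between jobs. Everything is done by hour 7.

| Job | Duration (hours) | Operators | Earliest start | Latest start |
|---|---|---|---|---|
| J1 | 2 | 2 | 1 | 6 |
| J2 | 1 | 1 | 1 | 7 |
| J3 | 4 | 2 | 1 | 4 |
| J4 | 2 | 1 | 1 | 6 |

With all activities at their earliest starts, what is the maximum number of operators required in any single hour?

6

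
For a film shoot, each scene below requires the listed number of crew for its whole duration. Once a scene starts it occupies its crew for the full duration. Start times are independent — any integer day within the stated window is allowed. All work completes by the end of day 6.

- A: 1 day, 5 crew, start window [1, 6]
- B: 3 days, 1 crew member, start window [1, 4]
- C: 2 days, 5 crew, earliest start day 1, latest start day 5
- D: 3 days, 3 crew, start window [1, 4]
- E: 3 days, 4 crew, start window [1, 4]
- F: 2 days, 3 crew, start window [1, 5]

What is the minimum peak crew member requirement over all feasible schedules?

8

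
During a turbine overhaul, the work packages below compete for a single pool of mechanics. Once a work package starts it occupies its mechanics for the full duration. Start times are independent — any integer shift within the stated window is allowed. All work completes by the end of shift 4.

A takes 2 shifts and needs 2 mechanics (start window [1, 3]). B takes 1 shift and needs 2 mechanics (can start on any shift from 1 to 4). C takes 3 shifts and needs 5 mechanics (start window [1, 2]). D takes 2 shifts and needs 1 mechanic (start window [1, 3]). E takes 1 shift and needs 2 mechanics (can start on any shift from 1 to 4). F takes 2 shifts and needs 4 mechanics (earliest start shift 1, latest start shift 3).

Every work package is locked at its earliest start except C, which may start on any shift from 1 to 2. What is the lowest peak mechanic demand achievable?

C@1: s1:16  s2:12  s3:5  s4:0 → peak 16
C@2: s1:11  s2:12  s3:5  s4:5 → peak 12
Best is C@2, peak 12.

12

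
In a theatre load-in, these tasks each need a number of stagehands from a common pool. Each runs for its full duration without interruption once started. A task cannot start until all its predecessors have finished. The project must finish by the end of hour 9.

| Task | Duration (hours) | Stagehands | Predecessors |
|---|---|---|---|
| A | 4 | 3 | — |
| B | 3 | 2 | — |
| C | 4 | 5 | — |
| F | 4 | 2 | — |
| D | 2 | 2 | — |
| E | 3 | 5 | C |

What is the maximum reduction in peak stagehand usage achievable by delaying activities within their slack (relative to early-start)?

Early-start peak: h1:14  h2:14  h3:12  h4:10  h5:5  h6:5  h7:5  h8:0  h9:0 ⇒ 14.
Leveled (A@1, B@5, C@1, F@5, D@5, E@7): h1:8  h2:8  h3:8  h4:8  h5:6  h6:6  h7:9  h8:7  h9:5 ⇒ 9.
Reduction 14 − 9 = 5.

5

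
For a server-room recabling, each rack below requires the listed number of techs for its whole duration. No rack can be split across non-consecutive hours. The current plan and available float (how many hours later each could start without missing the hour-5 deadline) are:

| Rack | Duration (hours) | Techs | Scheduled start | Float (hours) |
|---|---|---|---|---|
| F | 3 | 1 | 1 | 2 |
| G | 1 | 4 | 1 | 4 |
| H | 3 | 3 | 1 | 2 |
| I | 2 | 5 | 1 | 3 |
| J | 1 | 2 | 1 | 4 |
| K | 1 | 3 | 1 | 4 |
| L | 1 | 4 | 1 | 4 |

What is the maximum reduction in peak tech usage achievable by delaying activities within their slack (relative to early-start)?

14

Early-start peak: h1:22  h2:9  h3:4  h4:0  h5:0 ⇒ 22.
Leveled (F@1, G@1, H@1, I@4, J@2, K@4, L@3): h1:8  h2:6  h3:8  h4:8  h5:5 ⇒ 8.
Reduction 22 − 8 = 14.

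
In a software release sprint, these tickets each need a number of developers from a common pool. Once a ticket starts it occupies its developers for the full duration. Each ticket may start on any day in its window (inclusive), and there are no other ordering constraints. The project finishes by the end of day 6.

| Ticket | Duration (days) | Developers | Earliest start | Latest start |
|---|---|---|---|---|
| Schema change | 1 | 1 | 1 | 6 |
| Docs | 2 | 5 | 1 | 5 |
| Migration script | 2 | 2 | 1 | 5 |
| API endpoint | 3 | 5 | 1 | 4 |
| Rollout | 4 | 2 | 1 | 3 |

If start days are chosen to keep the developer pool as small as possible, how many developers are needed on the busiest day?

Early-start (Schema change@1, Docs@1, Migration script@1, API endpoint@1, Rollout@1) gives peak 15: d1:15  d2:14  d3:7  d4:2  d5:0  d6:0.
Shift Migration script→2, API endpoint→4, Rollout→3.
Schedule Schema change@1, Docs@1, Migration script@2, API endpoint@4, Rollout@3: d1:6  d2:7  d3:4  d4:7  d5:7  d6:7 — peak 7.
Total developer-days = 38 over 6 days ⇒ peak ≥ ⌈38/6⌉ = 7, so 7 is optimal.

7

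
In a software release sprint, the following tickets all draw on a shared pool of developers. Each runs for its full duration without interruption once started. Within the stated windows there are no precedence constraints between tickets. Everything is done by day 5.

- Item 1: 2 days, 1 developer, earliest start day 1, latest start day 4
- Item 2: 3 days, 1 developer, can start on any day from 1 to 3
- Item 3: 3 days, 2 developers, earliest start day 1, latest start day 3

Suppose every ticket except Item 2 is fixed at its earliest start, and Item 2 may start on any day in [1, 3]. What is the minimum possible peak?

3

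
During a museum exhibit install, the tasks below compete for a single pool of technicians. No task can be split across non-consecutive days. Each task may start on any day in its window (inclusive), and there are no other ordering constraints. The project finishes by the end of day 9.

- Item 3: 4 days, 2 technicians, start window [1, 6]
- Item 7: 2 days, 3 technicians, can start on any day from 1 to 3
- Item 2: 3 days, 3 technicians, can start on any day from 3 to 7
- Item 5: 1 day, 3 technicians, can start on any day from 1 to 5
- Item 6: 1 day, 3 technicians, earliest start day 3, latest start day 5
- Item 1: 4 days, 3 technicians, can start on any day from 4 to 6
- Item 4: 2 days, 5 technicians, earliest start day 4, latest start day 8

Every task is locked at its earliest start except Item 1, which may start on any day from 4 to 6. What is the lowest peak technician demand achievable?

10

Item 1@4: d1:8  d2:5  d3:8  d4:13  d5:11  d6:3  d7:3  d8:0  d9:0 → peak 13
Item 1@5: d1:8  d2:5  d3:8  d4:10  d5:11  d6:3  d7:3  d8:3  d9:0 → peak 11
Item 1@6: d1:8  d2:5  d3:8  d4:10  d5:8  d6:3  d7:3  d8:3  d9:3 → peak 10
Best is Item 1@6, peak 10.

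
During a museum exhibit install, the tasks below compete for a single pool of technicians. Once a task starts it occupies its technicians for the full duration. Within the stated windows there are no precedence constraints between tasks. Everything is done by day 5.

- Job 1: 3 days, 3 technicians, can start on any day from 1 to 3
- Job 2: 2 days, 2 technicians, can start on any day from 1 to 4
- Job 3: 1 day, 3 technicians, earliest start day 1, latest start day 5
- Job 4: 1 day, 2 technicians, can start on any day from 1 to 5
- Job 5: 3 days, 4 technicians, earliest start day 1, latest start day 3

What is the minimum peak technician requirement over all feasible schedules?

Early-start (Job 1@1, Job 2@1, Job 3@1, Job 4@1, Job 5@1) gives peak 14: d1:14  d2:9  d3:7  d4:0  d5:0.
Shift Job 3→4, Job 5→3.
Schedule Job 1@1, Job 2@1, Job 3@4, Job 4@1, Job 5@3: d1:7  d2:5  d3:7  d4:7  d5:4 — peak 7.

7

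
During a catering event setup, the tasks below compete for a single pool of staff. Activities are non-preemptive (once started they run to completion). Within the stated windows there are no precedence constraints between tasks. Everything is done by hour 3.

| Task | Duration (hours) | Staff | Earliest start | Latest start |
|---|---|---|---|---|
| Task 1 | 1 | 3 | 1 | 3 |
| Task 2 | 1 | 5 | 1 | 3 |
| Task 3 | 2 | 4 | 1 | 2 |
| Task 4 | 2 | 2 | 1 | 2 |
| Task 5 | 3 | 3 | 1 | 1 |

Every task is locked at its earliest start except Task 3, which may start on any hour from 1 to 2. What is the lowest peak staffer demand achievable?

13

Task 3@1: h1:17  h2:9  h3:3 → peak 17
Task 3@2: h1:13  h2:9  h3:7 → peak 13
Best is Task 3@2, peak 13.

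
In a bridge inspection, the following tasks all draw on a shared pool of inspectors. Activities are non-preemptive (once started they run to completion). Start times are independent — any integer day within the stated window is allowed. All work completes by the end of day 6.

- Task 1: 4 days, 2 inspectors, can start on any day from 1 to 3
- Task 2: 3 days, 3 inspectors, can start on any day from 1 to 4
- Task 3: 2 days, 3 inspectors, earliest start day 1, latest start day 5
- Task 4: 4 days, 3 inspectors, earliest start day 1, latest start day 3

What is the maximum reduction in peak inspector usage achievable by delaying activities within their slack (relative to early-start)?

Early-start peak: d1:11  d2:11  d3:8  d4:5  d5:0  d6:0 ⇒ 11.
Leveled (Task 1@1, Task 2@1, Task 3@1, Task 4@3): d1:8  d2:8  d3:8  d4:5  d5:3  d6:3 ⇒ 8.
Reduction 11 − 8 = 3.

3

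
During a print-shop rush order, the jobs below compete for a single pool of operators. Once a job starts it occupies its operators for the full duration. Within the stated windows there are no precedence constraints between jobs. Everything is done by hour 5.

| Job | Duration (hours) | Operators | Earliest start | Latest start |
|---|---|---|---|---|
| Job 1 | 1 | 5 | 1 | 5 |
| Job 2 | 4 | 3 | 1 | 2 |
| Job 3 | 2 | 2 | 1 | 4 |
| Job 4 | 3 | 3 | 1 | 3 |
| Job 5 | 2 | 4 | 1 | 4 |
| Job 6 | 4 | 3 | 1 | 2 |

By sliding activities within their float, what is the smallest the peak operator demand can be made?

11

Early-start (Job 1@1, Job 2@1, Job 3@1, Job 4@1, Job 5@1, Job 6@1) gives peak 20: h1:20  h2:15  h3:9  h4:6  h5:0.
Shift Job 3→2, Job 5→4, Job 6→2.
Schedule Job 1@1, Job 2@1, Job 3@2, Job 4@1, Job 5@4, Job 6@2: h1:11  h2:11  h3:11  h4:10  h5:7 — peak 11.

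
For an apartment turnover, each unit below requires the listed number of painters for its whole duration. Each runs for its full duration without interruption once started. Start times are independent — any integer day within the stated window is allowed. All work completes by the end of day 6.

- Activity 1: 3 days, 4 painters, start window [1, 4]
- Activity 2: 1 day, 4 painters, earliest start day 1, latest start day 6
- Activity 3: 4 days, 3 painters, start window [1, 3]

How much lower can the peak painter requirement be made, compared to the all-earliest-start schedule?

4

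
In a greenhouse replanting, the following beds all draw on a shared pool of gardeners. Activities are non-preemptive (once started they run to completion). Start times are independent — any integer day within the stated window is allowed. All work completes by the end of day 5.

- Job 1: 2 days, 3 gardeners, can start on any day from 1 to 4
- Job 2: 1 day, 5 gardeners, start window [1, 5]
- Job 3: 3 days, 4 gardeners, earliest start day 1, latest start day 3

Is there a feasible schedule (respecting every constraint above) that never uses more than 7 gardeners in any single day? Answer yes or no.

Schedule Job 1@1, Job 2@4, Job 3@1: d1:7  d2:7  d3:4  d4:5  d5:0 — peak 7 ≤ 7.

yes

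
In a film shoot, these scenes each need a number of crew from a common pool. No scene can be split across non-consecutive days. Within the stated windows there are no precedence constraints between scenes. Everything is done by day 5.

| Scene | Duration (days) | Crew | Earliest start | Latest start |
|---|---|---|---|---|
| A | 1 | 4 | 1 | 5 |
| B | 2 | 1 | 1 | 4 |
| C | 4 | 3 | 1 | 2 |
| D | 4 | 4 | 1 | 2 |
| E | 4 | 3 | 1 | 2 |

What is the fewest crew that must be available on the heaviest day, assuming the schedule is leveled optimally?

Early-start (A@1, B@1, C@1, D@1, E@1) gives peak 15: d1:15  d2:11  d3:10  d4:10  d5:0.
Shift D→2.
Schedule A@1, B@1, C@1, D@2, E@1: d1:11  d2:11  d3:10  d4:10  d5:4 — peak 11.

11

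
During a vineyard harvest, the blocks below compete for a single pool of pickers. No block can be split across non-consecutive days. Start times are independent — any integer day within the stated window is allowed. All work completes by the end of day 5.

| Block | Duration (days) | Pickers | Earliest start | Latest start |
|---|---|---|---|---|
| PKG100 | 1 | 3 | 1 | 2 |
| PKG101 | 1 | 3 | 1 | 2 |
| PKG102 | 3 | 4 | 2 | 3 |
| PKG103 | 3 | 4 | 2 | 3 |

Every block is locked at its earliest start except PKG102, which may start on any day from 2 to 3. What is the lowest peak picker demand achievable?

PKG102@2: d1:6  d2:8  d3:8  d4:8  d5:0 → peak 8
PKG102@3: d1:6  d2:4  d3:8  d4:8  d5:4 → peak 8
Best is PKG102@2, peak 8.

8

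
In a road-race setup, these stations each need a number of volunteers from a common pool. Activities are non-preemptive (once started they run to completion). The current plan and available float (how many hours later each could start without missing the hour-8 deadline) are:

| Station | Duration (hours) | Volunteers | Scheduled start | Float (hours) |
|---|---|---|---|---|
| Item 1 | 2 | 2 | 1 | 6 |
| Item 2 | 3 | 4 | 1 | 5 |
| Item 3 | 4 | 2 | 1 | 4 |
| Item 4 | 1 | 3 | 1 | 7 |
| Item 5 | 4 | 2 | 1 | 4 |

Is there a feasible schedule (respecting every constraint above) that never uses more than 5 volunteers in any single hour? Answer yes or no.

no

The minimum achievable peak is 6; 5 < 6, so no feasible schedule stays within the cap.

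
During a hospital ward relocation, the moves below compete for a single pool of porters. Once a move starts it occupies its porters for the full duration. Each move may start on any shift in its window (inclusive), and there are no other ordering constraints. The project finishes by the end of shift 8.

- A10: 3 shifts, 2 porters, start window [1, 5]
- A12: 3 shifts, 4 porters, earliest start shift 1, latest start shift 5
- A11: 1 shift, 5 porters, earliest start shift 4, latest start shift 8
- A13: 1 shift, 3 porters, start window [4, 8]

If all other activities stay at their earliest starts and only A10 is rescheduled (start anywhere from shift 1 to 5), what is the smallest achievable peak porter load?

8

A10@1: s1:6  s2:6  s3:6  s4:8  s5:0  s6:0  s7:0  s8:0 → peak 8
A10@2: s1:4  s2:6  s3:6  s4:10  s5:0  s6:0  s7:0  s8:0 → peak 10
A10@3: s1:4  s2:4  s3:6  s4:10  s5:2  s6:0  s7:0  s8:0 → peak 10
A10@4: s1:4  s2:4  s3:4  s4:10  s5:2  s6:2  s7:0  s8:0 → peak 10
A10@5: s1:4  s2:4  s3:4  s4:8  s5:2  s6:2  s7:2  s8:0 → peak 8
Best is A10@1, peak 8.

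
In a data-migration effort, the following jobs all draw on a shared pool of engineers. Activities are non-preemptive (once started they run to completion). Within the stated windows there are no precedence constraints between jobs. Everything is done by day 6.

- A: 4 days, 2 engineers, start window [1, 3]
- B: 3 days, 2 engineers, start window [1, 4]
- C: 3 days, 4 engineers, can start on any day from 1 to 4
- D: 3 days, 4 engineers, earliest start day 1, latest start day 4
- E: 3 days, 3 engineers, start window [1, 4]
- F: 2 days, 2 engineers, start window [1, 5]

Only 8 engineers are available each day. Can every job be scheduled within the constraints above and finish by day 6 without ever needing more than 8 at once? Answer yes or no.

Total engineer-days = 51; over 6 days the average is 51/6 > 8, so some day must exceed 8.

no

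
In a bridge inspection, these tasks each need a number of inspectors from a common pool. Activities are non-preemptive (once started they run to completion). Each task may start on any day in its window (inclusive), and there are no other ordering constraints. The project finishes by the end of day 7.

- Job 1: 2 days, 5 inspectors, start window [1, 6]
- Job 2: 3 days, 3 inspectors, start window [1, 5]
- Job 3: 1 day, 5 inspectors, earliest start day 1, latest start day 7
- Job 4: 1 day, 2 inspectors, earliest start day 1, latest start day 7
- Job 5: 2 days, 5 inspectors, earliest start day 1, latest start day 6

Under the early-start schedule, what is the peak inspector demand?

Early-start schedule: Job 1@1, Job 2@1, Job 3@1, Job 4@1, Job 5@1.
Load per day: day 1: 20, day 2: 13, day 3: 3, day 4: 0, day 5: 0, day 6: 0, day 7: 0.
Peak is 20.

20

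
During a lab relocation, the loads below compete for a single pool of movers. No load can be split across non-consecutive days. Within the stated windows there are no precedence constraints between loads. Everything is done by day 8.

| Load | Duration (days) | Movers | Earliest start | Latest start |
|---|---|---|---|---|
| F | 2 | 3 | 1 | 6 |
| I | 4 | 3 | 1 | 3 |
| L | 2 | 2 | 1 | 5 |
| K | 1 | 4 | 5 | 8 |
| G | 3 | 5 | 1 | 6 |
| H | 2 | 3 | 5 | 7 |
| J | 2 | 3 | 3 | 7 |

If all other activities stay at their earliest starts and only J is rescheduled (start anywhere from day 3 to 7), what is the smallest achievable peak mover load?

13

J@3: d1:13  d2:13  d3:11  d4:6  d5:7  d6:3  d7:0  d8:0 → peak 13
J@4: d1:13  d2:13  d3:8  d4:6  d5:10  d6:3  d7:0  d8:0 → peak 13
J@5: d1:13  d2:13  d3:8  d4:3  d5:10  d6:6  d7:0  d8:0 → peak 13
J@6: d1:13  d2:13  d3:8  d4:3  d5:7  d6:6  d7:3  d8:0 → peak 13
J@7: d1:13  d2:13  d3:8  d4:3  d5:7  d6:3  d7:3  d8:3 → peak 13
Best is J@3, peak 13.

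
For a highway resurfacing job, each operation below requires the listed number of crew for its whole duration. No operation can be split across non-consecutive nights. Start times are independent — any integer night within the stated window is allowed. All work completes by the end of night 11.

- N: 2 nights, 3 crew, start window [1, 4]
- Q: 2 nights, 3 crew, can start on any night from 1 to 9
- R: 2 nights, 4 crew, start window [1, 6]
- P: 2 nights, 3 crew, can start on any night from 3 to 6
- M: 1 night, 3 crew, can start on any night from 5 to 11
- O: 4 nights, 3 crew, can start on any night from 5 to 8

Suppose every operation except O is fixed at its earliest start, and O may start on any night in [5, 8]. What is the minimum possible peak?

10

O@5: n1:10  n2:10  n3:3  n4:3  n5:6  n6:3  n7:3  n8:3  n9:0  n10:0  n11:0 → peak 10
O@6: n1:10  n2:10  n3:3  n4:3  n5:3  n6:3  n7:3  n8:3  n9:3  n10:0  n11:0 → peak 10
O@7: n1:10  n2:10  n3:3  n4:3  n5:3  n6:0  n7:3  n8:3  n9:3  n10:3  n11:0 → peak 10
O@8: n1:10  n2:10  n3:3  n4:3  n5:3  n6:0  n7:0  n8:3  n9:3  n10:3  n11:3 → peak 10
Best is O@5, peak 10.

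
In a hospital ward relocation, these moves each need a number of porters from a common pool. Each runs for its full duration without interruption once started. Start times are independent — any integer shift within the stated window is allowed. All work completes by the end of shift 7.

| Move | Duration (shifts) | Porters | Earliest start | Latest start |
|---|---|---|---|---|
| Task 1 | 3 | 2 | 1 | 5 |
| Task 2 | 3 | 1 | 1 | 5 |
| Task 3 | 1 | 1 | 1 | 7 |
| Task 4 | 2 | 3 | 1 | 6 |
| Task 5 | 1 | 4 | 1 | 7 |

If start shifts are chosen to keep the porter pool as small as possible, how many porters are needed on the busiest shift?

Early-start (Task 1@1, Task 2@1, Task 3@1, Task 4@1, Task 5@1) gives peak 11: s1:11  s2:6  s3:3  s4:0  s5:0  s6:0  s7:0.
Shift Task 4→4, Task 5→6.
Schedule Task 1@1, Task 2@1, Task 3@1, Task 4@4, Task 5@6: s1:4  s2:3  s3:3  s4:3  s5:3  s6:4  s7:0 — peak 4.

4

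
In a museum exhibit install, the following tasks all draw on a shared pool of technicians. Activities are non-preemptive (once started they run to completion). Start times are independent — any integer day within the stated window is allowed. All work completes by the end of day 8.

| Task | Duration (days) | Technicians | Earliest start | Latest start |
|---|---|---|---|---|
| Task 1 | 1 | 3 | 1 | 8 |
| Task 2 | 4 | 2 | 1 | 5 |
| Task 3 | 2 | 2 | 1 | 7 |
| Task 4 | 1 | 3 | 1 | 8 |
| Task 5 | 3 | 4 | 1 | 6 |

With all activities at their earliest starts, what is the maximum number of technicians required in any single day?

14

Early-start schedule: Task 1@1, Task 2@1, Task 3@1, Task 4@1, Task 5@1.
Load per day: day 1: 14, day 2: 8, day 3: 6, day 4: 2, day 5: 0, day 6: 0, day 7: 0, day 8: 0.
Peak is 14.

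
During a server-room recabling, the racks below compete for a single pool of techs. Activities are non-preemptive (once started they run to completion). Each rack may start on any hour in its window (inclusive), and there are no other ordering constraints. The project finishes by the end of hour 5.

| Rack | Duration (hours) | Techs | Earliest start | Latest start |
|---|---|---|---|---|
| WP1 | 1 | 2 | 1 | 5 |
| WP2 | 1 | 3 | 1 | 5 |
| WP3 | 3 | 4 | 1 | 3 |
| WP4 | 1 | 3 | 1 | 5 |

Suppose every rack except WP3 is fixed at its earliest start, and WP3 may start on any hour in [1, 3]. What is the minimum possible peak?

WP3@1: h1:12  h2:4  h3:4  h4:0  h5:0 → peak 12
WP3@2: h1:8  h2:4  h3:4  h4:4  h5:0 → peak 8
WP3@3: h1:8  h2:0  h3:4  h4:4  h5:4 → peak 8
Best is WP3@2, peak 8.

8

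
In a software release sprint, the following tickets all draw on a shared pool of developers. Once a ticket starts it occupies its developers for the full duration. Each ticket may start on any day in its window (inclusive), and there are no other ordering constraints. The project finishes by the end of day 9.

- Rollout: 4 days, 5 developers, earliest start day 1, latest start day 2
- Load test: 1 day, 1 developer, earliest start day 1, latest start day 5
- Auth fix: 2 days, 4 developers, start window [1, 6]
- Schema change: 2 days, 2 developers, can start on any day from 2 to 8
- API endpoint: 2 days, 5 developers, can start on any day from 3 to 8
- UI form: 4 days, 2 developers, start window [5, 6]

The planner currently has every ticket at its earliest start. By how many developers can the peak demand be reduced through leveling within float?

5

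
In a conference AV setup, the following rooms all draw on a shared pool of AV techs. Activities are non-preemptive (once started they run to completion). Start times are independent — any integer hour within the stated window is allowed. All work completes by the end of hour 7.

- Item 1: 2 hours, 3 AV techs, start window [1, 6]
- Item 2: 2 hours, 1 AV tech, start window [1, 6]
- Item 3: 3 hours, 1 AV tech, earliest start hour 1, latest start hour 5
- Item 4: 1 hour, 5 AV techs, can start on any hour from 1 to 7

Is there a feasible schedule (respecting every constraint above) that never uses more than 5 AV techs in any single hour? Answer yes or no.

yes

Schedule Item 1@1, Item 2@1, Item 3@1, Item 4@4: h1:5  h2:5  h3:1  h4:5  h5:0  h6:0  h7:0 — peak 5 ≤ 5.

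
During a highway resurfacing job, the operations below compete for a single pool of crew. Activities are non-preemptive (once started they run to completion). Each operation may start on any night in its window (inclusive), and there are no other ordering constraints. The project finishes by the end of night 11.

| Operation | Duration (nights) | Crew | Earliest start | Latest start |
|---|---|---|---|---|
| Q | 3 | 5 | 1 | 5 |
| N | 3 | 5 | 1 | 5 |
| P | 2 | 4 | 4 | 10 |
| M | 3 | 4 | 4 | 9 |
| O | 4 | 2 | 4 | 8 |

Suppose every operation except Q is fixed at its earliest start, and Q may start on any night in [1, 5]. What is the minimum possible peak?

Q@1: n1:10  n2:10  n3:10  n4:10  n5:10  n6:6  n7:2  n8:0  n9:0  n10:0  n11:0 → peak 10
Q@2: n1:5  n2:10  n3:10  n4:15  n5:10  n6:6  n7:2  n8:0  n9:0  n10:0  n11:0 → peak 15
Q@3: n1:5  n2:5  n3:10  n4:15  n5:15  n6:6  n7:2  n8:0  n9:0  n10:0  n11:0 → peak 15
Q@4: n1:5  n2:5  n3:5  n4:15  n5:15  n6:11  n7:2  n8:0  n9:0  n10:0  n11:0 → peak 15
Q@5: n1:5  n2:5  n3:5  n4:10  n5:15  n6:11  n7:7  n8:0  n9:0  n10:0  n11:0 → peak 15
Best is Q@1, peak 10.

10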